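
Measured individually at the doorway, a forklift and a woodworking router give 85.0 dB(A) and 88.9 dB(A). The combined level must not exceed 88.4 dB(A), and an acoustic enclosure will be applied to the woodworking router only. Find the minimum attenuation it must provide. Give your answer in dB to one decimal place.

Everything except the woodworking router sums to 10^(85.0/10) = 3.162e+08 in linear terms, 85.00 dB(A).
To meet 88.4 dB(A) overall, the treated woodworking router may contribute at most 10^(88.4/10) − 3.162e+08 = 3.756e+08, i.e. 85.75 dB(A).
Required insertion loss = 88.9 − 85.75 = 3.15 dB.

3.2 dB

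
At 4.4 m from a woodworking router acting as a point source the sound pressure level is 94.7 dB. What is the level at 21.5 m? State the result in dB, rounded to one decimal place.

For a point source, L₂ = L₁ − 20·log₁₀(r₂/r₁).
L₂ = 94.7 − 20·log₁₀(21.5/4.4) = 94.7 − 13.780 = 80.92 dB.

80.9 dB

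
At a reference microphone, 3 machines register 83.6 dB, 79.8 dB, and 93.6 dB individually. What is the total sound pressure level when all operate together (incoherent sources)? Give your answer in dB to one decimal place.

For uncorrelated sources the intensities add, so convert each level to linear form, sum, and take 10·log₁₀ of the total.
Σ 10^(L/10) = 10^(83.6/10) + 10^(79.8/10) + 10^(93.6/10) = 2.615e+09.
L_total = 10·log₁₀(2.615e+09) = 94.18 dB.

94.2 dB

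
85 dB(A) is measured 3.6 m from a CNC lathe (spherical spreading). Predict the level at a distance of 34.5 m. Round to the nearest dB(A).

65 dB(A)

For a point source, L₂ = L₁ − 20·log₁₀(r₂/r₁).
L₂ = 85 − 20·log₁₀(34.5/3.6) = 85 − 19.630 = 65.37 dB(A).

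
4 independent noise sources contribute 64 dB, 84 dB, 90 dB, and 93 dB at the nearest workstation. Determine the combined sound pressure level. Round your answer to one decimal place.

Incoherent sources combine by intensity addition: L_total = 10·log₁₀(Σ 10^(L_i/10)).
Σ 10^(L/10) = 10^(64/10) + 10^(84/10) + 10^(90/10) + 10^(93/10) = 3.249e+09.
L_total = 10·log₁₀(3.249e+09) = 95.12 dB.

95.1 dB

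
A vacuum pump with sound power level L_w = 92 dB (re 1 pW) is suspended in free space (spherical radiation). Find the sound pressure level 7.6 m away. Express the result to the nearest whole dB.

Free-field spherical radiation: L_p = L_w − 10·log₁₀(4π·r²), r = 7.6 m.
4π·r² = 725.8 m², 10·log₁₀ of that is 28.608 dB.
L_p = 92 − 28.608 = 63.39 dB.

63 dB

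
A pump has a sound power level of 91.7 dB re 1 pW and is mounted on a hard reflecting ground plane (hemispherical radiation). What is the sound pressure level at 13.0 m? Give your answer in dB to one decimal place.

61.4 dB

The power spreads over a hemisphere of area 2π·r², so L_p = L_w − 10·log₁₀(2π·r²).
2π·r² = 1062 m², 10·log₁₀ of that is 30.261 dB.
L_p = 91.7 − 30.261 = 61.44 dB.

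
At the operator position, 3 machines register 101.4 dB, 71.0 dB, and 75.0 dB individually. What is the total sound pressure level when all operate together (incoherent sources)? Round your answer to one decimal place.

Incoherent sources combine by intensity addition: L_total = 10·log₁₀(Σ 10^(L_i/10)).
Σ 10^(L/10) = 10^(101.4/10) + 10^(71.0/10) + 10^(75.0/10) = 1.385e+10.
L_total = 10·log₁₀(1.385e+10) = 101.41 dB.

101.4 dB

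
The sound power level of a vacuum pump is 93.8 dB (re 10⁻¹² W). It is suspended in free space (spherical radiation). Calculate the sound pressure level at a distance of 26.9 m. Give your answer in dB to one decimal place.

The power spreads over a sphere of area 4π·r², so L_p = L_w − 10·log₁₀(4π·r²).
4π·r² = 9093 m², 10·log₁₀ of that is 39.587 dB.
L_p = 93.8 − 39.587 = 54.21 dB.

54.2 dB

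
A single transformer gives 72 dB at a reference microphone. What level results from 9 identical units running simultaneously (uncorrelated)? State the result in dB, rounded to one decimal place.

81.5 dB

L_total = L₁ + 10·log₁₀ N for N identical incoherent sources.
L_total = 72 + 10·log₁₀(9) = 72 + 9.542 = 81.54 dB.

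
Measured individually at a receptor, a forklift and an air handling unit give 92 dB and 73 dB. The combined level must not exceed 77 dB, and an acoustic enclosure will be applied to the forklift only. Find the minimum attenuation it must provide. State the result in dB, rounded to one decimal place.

Everything except the forklift sums to 10^(73/10) = 1.995e+07 in linear terms, 73.00 dB.
The limit corresponds to 10^(77/10) = 5.012e+07; subtracting the fixed part leaves 3.017e+07 for the forklift, i.e. 74.80 dB.
So the forklift must be reduced from 92 to 74.80 dB: IL = 17.20 dB.

17.2 dB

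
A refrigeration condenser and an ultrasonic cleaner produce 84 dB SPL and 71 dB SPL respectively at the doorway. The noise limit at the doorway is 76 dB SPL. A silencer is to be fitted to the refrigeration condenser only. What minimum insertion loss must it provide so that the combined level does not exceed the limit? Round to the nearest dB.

Everything except the refrigeration condenser sums to 10^(71/10) = 1.259e+07 in linear terms, 71.00 dB SPL.
The limit corresponds to 10^(76/10) = 3.981e+07; subtracting the fixed part leaves 2.722e+07 for the refrigeration condenser, i.e. 74.35 dB SPL.
Required insertion loss = 84 − 74.35 = 9.65 dB.

10 dB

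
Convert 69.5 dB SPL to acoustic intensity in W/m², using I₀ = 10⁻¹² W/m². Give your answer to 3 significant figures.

8.91e-06 W/m²

L = 10·log₁₀(I/I₀) ⇒ I = I₀·10^(L/10) = 10⁻¹² × 10^6.95.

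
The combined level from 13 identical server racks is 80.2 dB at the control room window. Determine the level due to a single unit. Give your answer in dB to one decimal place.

69.1 dB

For N identical incoherent sources L_total = L₁ + 10·log₁₀ N, so L₁ = 80.2 − 10·log₁₀(13) = 80.2 − 11.139.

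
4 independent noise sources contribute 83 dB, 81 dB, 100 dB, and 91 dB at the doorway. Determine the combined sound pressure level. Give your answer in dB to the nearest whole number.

Incoherent sources combine by intensity addition: L_total = 10·log₁₀(Σ 10^(L_i/10)).
Σ 10^(L/10) = 10^(83/10) + 10^(81/10) + 10^(100/10) + 10^(91/10) = 1.158e+10.
L_total = 10·log₁₀(1.158e+10) = 100.64 dB.

101 dB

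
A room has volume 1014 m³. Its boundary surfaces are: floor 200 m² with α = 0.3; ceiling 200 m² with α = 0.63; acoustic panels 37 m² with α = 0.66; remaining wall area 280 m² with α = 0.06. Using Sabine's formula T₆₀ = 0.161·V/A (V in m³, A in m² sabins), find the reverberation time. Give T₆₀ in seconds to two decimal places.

0.72 s

A = Σ Sᵢαᵢ = 200·0.3 + 200·0.63 + 37·0.66 + 280·0.06 = 227.22 m².
T₆₀ = 0.161·V/A = 0.161·1014/227.22 = 0.718 s.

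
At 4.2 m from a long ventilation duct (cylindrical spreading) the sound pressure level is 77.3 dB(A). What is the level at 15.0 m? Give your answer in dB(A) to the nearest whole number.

Line-source attenuation: ΔL = 10·log₁₀(r₂/r₁) = 10·log₁₀(15.0/4.2) = 5.528 dB.
L₂ = 77.3 − 10·log₁₀(15.0/4.2) = 77.3 − 5.528 = 71.77 dB(A).

72 dB(A)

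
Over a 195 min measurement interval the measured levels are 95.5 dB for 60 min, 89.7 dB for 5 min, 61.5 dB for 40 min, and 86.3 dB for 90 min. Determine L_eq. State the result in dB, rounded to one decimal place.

91.2 dB

Weight each interval's intensity by its duration and average over T = 195 min:
Σ tᵢ·10^(Lᵢ/10) = 60·10^(95.5/10) + 5·10^(89.7/10) + 40·10^(61.5/10) + 90·10^(86.3/10) = 2.560e+11.
L_eq = 10·log₁₀(2.560e+11/195) = 91.18 dB.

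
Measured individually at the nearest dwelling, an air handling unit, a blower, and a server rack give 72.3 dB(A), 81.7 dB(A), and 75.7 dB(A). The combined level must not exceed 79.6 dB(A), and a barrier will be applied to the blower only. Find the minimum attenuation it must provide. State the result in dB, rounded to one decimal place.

6.0 dB

The untreated sources together contribute 10^(72.3/10) + 10^(75.7/10) = 5.414e+07, i.e. 77.33 dB(A).
To meet 79.6 dB(A) overall, the treated blower may contribute at most 10^(79.6/10) − 5.414e+07 = 3.707e+07, i.e. 75.69 dB(A).
So the blower must be reduced from 81.7 to 75.69 dB(A): IL = 6.01 dB.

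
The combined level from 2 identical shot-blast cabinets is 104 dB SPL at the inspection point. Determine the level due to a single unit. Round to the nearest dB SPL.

101 dB SPL

2 equal contributions raise the level by 10·log₁₀ 2 = 3.010 dB, so each unit alone gives 104 − 3.010.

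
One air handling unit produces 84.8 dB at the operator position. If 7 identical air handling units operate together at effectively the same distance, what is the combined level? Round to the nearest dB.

With 7 equal, uncorrelated contributions the intensity is 7× that of one unit, giving a rise of 10·log₁₀ 7.
L_total = 84.8 + 10·log₁₀(7) = 84.8 + 8.451 = 93.25 dB.

93 dB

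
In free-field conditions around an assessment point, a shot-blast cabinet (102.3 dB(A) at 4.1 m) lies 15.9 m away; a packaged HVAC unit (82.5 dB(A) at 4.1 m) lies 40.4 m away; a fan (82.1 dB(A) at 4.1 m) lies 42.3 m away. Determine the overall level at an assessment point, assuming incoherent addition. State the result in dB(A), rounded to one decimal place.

Apply inverse-square spreading to bring every level to the receiver, then sum 10^(L/10).
shot-blast cabinet: 102.3 − 20·log₁₀(15.9/4.1) = 102.3 − 11.77 = 90.53 dB(A).
packaged HVAC unit: 82.5 − 20·log₁₀(40.4/4.1) = 82.5 − 19.87 = 62.63 dB(A).
fan: 82.1 − 20·log₁₀(42.3/4.1) = 82.1 − 20.27 = 61.83 dB(A).
Σ 10^(L/10) = 1.133e+09 → L_total = 10·log₁₀(1.133e+09) = 90.54 dB(A).

90.5 dB(A)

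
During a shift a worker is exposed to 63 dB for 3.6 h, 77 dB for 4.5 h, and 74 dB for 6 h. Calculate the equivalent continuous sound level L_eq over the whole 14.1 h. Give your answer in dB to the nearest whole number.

The energy average is taken in the linear domain: L_eq = 10·log₁₀[(Σ tᵢ·10^(Lᵢ/10))/T], T = 14.1 h.
Σ tᵢ·10^(Lᵢ/10) = 3.6·10^(63/10) + 4.5·10^(77/10) + 6·10^(74/10) = 3.834e+08.
L_eq = 10·log₁₀(3.834e+08/14.1) = 74.34 dB.

74 dB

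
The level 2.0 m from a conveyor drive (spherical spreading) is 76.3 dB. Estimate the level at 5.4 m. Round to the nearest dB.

Point-source attenuation: ΔL = 20·log₁₀(r₂/r₁) = 20·log₁₀(5.4/2.0) = 8.627 dB.
L₂ = 76.3 − 20·log₁₀(5.4/2.0) = 76.3 − 8.627 = 67.67 dB.

68 dB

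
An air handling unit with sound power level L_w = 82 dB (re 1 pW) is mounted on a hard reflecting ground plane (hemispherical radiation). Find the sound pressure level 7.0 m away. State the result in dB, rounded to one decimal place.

57.1 dB

Free-field hemispherical radiation: L_p = L_w − 10·log₁₀(2π·r²), r = 7.0 m.
2π·r² = 307.9 m², 10·log₁₀ of that is 24.884 dB.
L_p = 82 − 24.884 = 57.12 dB.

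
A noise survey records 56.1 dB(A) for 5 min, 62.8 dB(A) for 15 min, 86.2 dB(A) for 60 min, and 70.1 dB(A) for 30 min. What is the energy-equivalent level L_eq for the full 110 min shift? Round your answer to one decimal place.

Weight each interval's intensity by its duration and average over T = 110 min:
Σ tᵢ·10^(Lᵢ/10) = 5·10^(56.1/10) + 15·10^(62.8/10) + 60·10^(86.2/10) + 30·10^(70.1/10) = 2.535e+10.
L_eq = 10·log₁₀(2.535e+10/110) = 83.63 dB(A).

83.6 dB(A)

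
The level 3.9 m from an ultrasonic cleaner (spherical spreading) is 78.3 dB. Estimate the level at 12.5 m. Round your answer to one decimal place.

68.2 dB

For a point source, L₂ = L₁ − 20·log₁₀(r₂/r₁).
L₂ = 78.3 − 20·log₁₀(12.5/3.9) = 78.3 − 10.117 = 68.18 dB.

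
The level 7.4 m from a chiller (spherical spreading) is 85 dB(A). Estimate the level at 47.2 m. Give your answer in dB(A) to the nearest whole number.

69 dB(A)

Spherical spreading from a point source gives a 20·log₁₀(r₂/r₁) drop.
L₂ = 85 − 20·log₁₀(47.2/7.4) = 85 − 16.094 = 68.91 dB(A).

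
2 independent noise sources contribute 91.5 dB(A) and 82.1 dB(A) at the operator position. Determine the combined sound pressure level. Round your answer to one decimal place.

Incoherent sources combine by intensity addition: L_total = 10·log₁₀(Σ 10^(L_i/10)).
Σ 10^(L/10) = 10^(91.5/10) + 10^(82.1/10) = 1.575e+09.
L_total = 10·log₁₀(1.575e+09) = 91.97 dB(A).

92.0 dB(A)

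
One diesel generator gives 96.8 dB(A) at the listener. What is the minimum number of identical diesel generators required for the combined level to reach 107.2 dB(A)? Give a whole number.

N identical sources give L₁ + 10·log₁₀ N, so require 10·log₁₀ N ≥ 107.2 − 96.8 = 10.4 dB.
N ≥ 10^(10.4/10) = 10.965, so N = 11.

11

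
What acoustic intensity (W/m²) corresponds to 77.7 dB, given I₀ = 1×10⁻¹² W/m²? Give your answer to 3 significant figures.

I = I₀·10^(L/10) = 10⁻¹² × 10^(77.7/10) = 10^(-4.230).

5.89e-05 W/m²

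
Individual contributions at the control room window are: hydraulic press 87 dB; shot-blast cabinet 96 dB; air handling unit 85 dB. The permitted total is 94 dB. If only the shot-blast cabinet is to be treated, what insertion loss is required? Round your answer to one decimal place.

Everything except the shot-blast cabinet sums to 10^(87/10) + 10^(85/10) = 8.174e+08 in linear terms, 89.12 dB.
To meet 94 dB overall, the treated shot-blast cabinet may contribute at most 10^(94/10) − 8.174e+08 = 1.694e+09, i.e. 92.29 dB.
Required insertion loss = 96 − 92.29 = 3.71 dB.

3.7 dB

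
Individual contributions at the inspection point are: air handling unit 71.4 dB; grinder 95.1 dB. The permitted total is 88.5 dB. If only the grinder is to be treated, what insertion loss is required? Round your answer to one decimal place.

6.7 dB

The untreated sources together contribute 10^(71.4/10) = 1.380e+07, i.e. 71.40 dB.
To meet 88.5 dB overall, the treated grinder may contribute at most 10^(88.5/10) − 1.380e+07 = 6.941e+08, i.e. 88.41 dB.
So the grinder must be reduced from 95.1 to 88.41 dB: IL = 6.69 dB.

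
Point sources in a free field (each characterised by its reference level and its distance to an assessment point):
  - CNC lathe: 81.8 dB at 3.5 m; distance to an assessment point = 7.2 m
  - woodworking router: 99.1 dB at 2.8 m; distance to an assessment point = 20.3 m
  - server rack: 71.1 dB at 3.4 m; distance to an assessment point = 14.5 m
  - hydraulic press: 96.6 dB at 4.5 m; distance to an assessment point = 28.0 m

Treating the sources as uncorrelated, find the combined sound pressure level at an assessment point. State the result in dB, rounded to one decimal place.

84.9 dB

First find each source's level at the receiver (point-source: −20·log₁₀(r/r_ref)), then combine on an intensity basis.
CNC lathe: 81.8 − 20·log₁₀(7.2/3.5) = 81.8 − 6.27 = 75.53 dB.
woodworking router: 99.1 − 20·log₁₀(20.3/2.8) = 99.1 − 17.21 = 81.89 dB.
server rack: 71.1 − 20·log₁₀(14.5/3.4) = 71.1 − 12.60 = 58.50 dB.
hydraulic press: 96.6 − 20·log₁₀(28.0/4.5) = 96.6 − 15.88 = 80.72 dB.
Σ 10^(L/10) = 3.092e+08 → L_total = 10·log₁₀(3.092e+08) = 84.90 dB.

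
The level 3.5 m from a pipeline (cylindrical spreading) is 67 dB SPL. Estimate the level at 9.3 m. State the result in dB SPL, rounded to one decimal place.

62.8 dB SPL

Cylindrical spreading from a line source gives a 10·log₁₀(r₂/r₁) drop.
L₂ = 67 − 10·log₁₀(9.3/3.5) = 67 − 4.244 = 62.76 dB SPL.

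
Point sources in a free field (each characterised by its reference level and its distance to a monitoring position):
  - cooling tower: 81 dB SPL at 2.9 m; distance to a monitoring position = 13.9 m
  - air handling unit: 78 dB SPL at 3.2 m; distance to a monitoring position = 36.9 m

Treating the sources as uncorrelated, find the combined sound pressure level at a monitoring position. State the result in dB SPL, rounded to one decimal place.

67.7 dB SPL

Apply inverse-square spreading to bring every level to the receiver, then sum 10^(L/10).
cooling tower: 81 − 20·log₁₀(13.9/2.9) = 81 − 13.61 = 67.39 dB SPL.
air handling unit: 78 − 20·log₁₀(36.9/3.2) = 78 − 21.24 = 56.76 dB SPL.
Σ 10^(L/10) = 5.954e+06 → L_total = 10·log₁₀(5.954e+06) = 67.75 dB SPL.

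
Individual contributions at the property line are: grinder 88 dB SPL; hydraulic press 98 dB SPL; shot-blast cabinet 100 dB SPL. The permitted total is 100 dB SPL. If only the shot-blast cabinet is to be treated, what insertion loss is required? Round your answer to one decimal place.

5.1 dB

Fixed contribution from the other sources: Σ 10^(L/10) = 10^(88/10) + 10^(98/10) = 6.941e+09 (98.41 dB SPL).
The limit corresponds to 10^(100/10) = 1.000e+10; subtracting the fixed part leaves 3.059e+09 for the shot-blast cabinet, i.e. 94.86 dB SPL.
Required insertion loss = 100 − 94.86 = 5.14 dB.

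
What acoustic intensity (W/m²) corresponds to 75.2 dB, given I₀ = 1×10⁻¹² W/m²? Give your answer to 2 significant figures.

3.3e-05 W/m²

L = 10·log₁₀(I/I₀) ⇒ I = I₀·10^(L/10) = 10⁻¹² × 10^7.52.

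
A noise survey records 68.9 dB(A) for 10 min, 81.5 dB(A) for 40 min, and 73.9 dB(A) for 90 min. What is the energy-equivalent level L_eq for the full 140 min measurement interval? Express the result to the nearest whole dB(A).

78 dB(A)

The energy average is taken in the linear domain: L_eq = 10·log₁₀[(Σ tᵢ·10^(Lᵢ/10))/T], T = 140 min.
Σ tᵢ·10^(Lᵢ/10) = 10·10^(68.9/10) + 40·10^(81.5/10) + 90·10^(73.9/10) = 7.937e+09.
L_eq = 10·log₁₀(7.937e+09/140) = 77.54 dB(A).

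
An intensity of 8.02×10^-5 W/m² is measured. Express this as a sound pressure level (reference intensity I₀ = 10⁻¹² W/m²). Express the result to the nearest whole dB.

79 dB

L = 10·log₁₀(I/I₀) = 10·log₁₀(8.02×10^-5/10⁻¹²) = 10·log₁₀(8.02×10^7).
L = 10·(0.9042 + 7) = 79.04 dB.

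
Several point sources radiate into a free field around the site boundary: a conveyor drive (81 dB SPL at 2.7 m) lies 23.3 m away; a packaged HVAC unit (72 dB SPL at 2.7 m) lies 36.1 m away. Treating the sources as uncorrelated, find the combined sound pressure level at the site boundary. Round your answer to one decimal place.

Apply inverse-square spreading to bring every level to the receiver, then sum 10^(L/10).
conveyor drive: 81 − 20·log₁₀(23.3/2.7) = 81 − 18.72 = 62.28 dB SPL.
packaged HVAC unit: 72 − 20·log₁₀(36.1/2.7) = 72 − 22.52 = 49.48 dB SPL.
Σ 10^(L/10) = 1.779e+06 → L_total = 10·log₁₀(1.779e+06) = 62.50 dB SPL.

62.5 dB SPL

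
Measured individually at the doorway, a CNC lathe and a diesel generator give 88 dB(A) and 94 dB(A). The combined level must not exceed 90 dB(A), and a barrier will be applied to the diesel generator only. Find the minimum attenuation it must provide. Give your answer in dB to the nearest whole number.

Everything except the diesel generator sums to 10^(88/10) = 6.310e+08 in linear terms, 88.00 dB(A).
To meet 90 dB(A) overall, the treated diesel generator may contribute at most 10^(90/10) − 6.310e+08 = 3.690e+08, i.e. 85.67 dB(A).
So the diesel generator must be reduced from 94 to 85.67 dB(A): IL = 8.33 dB.

8 dB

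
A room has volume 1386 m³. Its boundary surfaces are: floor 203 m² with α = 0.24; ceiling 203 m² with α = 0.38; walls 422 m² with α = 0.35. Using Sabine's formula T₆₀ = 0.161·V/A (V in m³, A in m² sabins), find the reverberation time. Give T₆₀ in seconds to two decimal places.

0.82 s

Total absorption A = 203·0.24 + 203·0.38 + 422·0.35 = 273.56 m² sabins.
T₆₀ = 0.161·V/A = 0.161·1386/273.56 = 0.816 s.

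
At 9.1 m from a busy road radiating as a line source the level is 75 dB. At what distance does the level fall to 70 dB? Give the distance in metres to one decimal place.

28.8 m

The 5.0 dB drop corresponds to a distance ratio of 10^(5.0/10) for a line source.
r₂ = 9.1·10^((75−70)/10) = 9.1·10^(5.0/10) = 28.78 m.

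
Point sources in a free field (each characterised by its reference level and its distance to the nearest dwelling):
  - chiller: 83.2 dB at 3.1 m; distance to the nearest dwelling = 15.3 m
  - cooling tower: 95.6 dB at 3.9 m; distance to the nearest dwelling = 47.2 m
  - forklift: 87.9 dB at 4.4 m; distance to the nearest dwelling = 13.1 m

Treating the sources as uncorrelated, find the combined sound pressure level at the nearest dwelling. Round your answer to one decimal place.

80.1 dB

Apply inverse-square spreading to bring every level to the receiver, then sum 10^(L/10).
chiller: 83.2 − 20·log₁₀(15.3/3.1) = 83.2 − 13.87 = 69.33 dB.
cooling tower: 95.6 − 20·log₁₀(47.2/3.9) = 95.6 − 21.66 = 73.94 dB.
forklift: 87.9 − 20·log₁₀(13.1/4.4) = 87.9 − 9.48 = 78.42 dB.
Σ 10^(L/10) = 1.029e+08 → L_total = 10·log₁₀(1.029e+08) = 80.13 dB.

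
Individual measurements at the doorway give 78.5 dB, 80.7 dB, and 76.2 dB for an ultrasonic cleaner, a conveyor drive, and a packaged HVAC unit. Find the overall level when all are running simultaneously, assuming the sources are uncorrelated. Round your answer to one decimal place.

Incoherent sources combine by intensity addition: L_total = 10·log₁₀(Σ 10^(L_i/10)).
Σ 10^(L/10) = 10^(78.5/10) + 10^(80.7/10) + 10^(76.2/10) = 2.300e+08.
L_total = 10·log₁₀(2.300e+08) = 83.62 dB.

83.6 dB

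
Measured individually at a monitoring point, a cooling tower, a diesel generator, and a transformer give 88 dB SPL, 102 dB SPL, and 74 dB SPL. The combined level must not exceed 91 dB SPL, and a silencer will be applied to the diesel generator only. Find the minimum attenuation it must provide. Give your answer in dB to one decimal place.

Everything except the diesel generator sums to 10^(88/10) + 10^(74/10) = 6.561e+08 in linear terms, 88.17 dB SPL.
The limit corresponds to 10^(91/10) = 1.259e+09; subtracting the fixed part leaves 6.028e+08 for the diesel generator, i.e. 87.80 dB SPL.
So the diesel generator must be reduced from 102 to 87.80 dB SPL: IL = 14.20 dB.

14.2 dB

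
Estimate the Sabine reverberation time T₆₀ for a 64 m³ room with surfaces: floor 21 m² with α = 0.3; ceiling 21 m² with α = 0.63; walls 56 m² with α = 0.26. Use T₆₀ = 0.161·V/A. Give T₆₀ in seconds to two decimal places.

A = Σ Sᵢαᵢ = 21·0.3 + 21·0.63 + 56·0.26 = 34.09 m².
T₆₀ = 0.161·V/A = 0.161·64/34.09 = 0.302 s.

0.30 s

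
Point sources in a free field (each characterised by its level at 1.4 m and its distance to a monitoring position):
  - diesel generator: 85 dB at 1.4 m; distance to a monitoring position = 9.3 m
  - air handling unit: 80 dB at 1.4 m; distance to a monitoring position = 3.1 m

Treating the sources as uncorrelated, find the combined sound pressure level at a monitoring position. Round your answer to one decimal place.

Propagate each source to the receiver with L = L_ref − 20·log₁₀(r/r_ref), then add intensities.
diesel generator: 85 − 20·log₁₀(9.3/1.4) = 85 − 16.45 = 68.55 dB.
air handling unit: 80 − 20·log₁₀(3.1/1.4) = 80 − 6.90 = 73.10 dB.
Σ 10^(L/10) = 2.756e+07 → L_total = 10·log₁₀(2.756e+07) = 74.40 dB.

74.4 dB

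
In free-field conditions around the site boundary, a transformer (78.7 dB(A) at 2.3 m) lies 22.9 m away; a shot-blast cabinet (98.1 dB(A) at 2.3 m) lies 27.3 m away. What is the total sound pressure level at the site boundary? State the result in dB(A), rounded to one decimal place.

Propagate each source to the receiver with L = L_ref − 20·log₁₀(r/r_ref), then add intensities.
transformer: 78.7 − 20·log₁₀(22.9/2.3) = 78.7 − 19.96 = 58.74 dB(A).
shot-blast cabinet: 98.1 − 20·log₁₀(27.3/2.3) = 98.1 − 21.49 = 76.61 dB(A).
Σ 10^(L/10) = 4.658e+07 → L_total = 10·log₁₀(4.658e+07) = 76.68 dB(A).

76.7 dB(A)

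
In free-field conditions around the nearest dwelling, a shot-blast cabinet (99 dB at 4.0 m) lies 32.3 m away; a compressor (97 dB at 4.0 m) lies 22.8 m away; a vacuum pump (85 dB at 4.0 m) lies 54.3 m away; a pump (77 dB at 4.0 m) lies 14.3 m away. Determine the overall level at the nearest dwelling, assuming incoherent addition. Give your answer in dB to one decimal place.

84.5 dB

First find each source's level at the receiver (point-source: −20·log₁₀(r/r_ref)), then combine on an intensity basis.
shot-blast cabinet: 99 − 20·log₁₀(32.3/4.0) = 99 − 18.14 = 80.86 dB.
compressor: 97 − 20·log₁₀(22.8/4.0) = 97 − 15.12 = 81.88 dB.
vacuum pump: 85 − 20·log₁₀(54.3/4.0) = 85 − 22.65 = 62.35 dB.
pump: 77 − 20·log₁₀(14.3/4.0) = 77 − 11.07 = 65.93 dB.
Σ 10^(L/10) = 2.817e+08 → L_total = 10·log₁₀(2.817e+08) = 84.50 dB.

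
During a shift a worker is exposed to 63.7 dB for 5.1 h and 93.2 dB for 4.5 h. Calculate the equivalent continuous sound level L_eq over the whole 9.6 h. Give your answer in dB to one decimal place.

L_eq = 10·log₁₀[(1/T)·Σ tᵢ·10^(Lᵢ/10)] with T = 9.6 h.
Σ tᵢ·10^(Lᵢ/10) = 5.1·10^(63.7/10) + 4.5·10^(93.2/10) = 9.414e+09.
L_eq = 10·log₁₀(9.414e+09/9.6) = 89.91 dB.

89.9 dB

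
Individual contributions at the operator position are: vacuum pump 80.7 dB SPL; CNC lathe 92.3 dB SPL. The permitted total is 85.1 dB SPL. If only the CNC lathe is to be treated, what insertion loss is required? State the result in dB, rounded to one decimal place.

The untreated sources together contribute 10^(80.7/10) = 1.175e+08, i.e. 80.70 dB SPL.
The limit corresponds to 10^(85.1/10) = 3.236e+08; subtracting the fixed part leaves 2.061e+08 for the CNC lathe, i.e. 83.14 dB SPL.
So the CNC lathe must be reduced from 92.3 to 83.14 dB SPL: IL = 9.16 dB.

9.2 dB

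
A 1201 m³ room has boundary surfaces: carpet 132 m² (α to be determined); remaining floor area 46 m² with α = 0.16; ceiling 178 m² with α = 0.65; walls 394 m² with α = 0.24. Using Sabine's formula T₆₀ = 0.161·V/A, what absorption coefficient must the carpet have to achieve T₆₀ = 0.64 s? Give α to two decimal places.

Required total absorption A = 0.161·1201/0.64 = 302.13 m².
Absorption from the other surfaces = 46·0.16 + 178·0.65 + 394·0.24 = 217.62 m², so the carpet must supply 84.51 m² over 132 m².
α = 84.51/132 = 0.640.

0.64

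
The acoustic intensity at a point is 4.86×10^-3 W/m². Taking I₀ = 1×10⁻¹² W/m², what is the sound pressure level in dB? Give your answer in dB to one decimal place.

96.9 dB

I/I₀ = 4.86×10^-3/10⁻¹² = 4.86×10^9, and L = 10·log₁₀(I/I₀).
L = 10·(0.6866 + 9) = 96.87 dB.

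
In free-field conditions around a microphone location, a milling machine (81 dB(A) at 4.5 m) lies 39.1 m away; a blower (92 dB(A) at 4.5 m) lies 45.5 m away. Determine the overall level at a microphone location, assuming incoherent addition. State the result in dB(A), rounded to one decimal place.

72.3 dB(A)

First find each source's level at the receiver (point-source: −20·log₁₀(r/r_ref)), then combine on an intensity basis.
milling machine: 81 − 20·log₁₀(39.1/4.5) = 81 − 18.78 = 62.22 dB(A).
blower: 92 − 20·log₁₀(45.5/4.5) = 92 − 20.10 = 71.90 dB(A).
Σ 10^(L/10) = 1.717e+07 → L_total = 10·log₁₀(1.717e+07) = 72.35 dB(A).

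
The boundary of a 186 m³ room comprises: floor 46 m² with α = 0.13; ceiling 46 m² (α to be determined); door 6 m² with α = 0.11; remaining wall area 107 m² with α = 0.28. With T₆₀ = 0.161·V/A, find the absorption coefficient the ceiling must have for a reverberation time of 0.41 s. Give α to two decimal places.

0.79

A = 0.161·V/T₆₀ = 0.161·186/0.41 = 73.04 m² sabins.
Absorption from the other surfaces = 46·0.13 + 6·0.11 + 107·0.28 = 36.60 m², so the ceiling must supply 36.44 m² over 46 m².
α = 36.44/46 = 0.792.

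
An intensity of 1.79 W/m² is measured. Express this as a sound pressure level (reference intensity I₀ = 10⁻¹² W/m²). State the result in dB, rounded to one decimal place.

I/I₀ = 1.79/10⁻¹² = 1.79×10^12, and L = 10·log₁₀(I/I₀).
L = 10·(0.2529 + 12) = 122.53 dB.

122.5 dB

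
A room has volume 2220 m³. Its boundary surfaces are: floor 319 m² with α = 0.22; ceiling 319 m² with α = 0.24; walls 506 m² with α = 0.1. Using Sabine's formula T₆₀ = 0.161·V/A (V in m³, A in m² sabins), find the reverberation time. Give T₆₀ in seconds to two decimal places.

1.81 s

Total absorption A = 319·0.22 + 319·0.24 + 506·0.1 = 197.34 m² sabins.
T₆₀ = 0.161 × 2220 / 197.34 = 1.811 s.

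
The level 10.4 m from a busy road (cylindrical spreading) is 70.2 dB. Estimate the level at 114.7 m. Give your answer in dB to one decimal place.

Cylindrical spreading from a line source gives a 10·log₁₀(r₂/r₁) drop.
L₂ = 70.2 − 10·log₁₀(114.7/10.4) = 70.2 − 10.425 = 59.77 dB.

59.8 dB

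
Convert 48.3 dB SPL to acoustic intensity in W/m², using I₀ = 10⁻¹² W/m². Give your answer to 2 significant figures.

I/I₀ = 10^(48.3/10) = 6.761e+04, so I = 6.761e+04 × 10⁻¹² W/m².

6.8e-08 W/m²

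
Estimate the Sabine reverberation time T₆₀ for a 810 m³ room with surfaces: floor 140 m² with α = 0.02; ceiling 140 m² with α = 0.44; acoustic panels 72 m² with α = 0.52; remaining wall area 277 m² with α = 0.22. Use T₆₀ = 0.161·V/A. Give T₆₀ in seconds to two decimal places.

A = Σ Sᵢαᵢ = 140·0.02 + 140·0.44 + 72·0.52 + 277·0.22 = 162.78 m².
T₆₀ = 0.161 × 810 / 162.78 = 0.801 s.

0.80 s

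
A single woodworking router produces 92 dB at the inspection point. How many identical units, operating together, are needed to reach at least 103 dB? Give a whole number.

Need L₁ + 10·log₁₀ N ≥ 103, i.e. log₁₀ N ≥ 1.10.
N ≥ 10^(11.0/10) = 12.589, so N = 13.

13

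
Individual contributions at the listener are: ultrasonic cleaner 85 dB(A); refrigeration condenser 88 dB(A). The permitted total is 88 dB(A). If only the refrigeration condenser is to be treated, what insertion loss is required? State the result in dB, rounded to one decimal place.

3.0 dB

Everything except the refrigeration condenser sums to 10^(85/10) = 3.162e+08 in linear terms, 85.00 dB(A).
To meet 88 dB(A) overall, the treated refrigeration condenser may contribute at most 10^(88/10) − 3.162e+08 = 3.147e+08, i.e. 84.98 dB(A).
Required insertion loss = 88 − 84.98 = 3.02 dB.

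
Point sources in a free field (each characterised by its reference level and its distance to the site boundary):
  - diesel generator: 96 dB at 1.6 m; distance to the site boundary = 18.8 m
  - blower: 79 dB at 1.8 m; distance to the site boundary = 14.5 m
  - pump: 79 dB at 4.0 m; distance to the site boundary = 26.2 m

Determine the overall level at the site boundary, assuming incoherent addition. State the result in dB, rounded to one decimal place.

75.0 dB

Apply inverse-square spreading to bring every level to the receiver, then sum 10^(L/10).
diesel generator: 96 − 20·log₁₀(18.8/1.6) = 96 − 21.40 = 74.60 dB.
blower: 79 − 20·log₁₀(14.5/1.8) = 79 − 18.12 = 60.88 dB.
pump: 79 − 20·log₁₀(26.2/4.0) = 79 − 16.32 = 62.68 dB.
Σ 10^(L/10) = 3.191e+07 → L_total = 10·log₁₀(3.191e+07) = 75.04 dB.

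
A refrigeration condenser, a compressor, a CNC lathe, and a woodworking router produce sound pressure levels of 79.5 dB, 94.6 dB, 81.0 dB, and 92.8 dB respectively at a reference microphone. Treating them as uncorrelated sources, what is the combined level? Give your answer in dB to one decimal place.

For uncorrelated sources the intensities add, so convert each level to linear form, sum, and take 10·log₁₀ of the total.
Σ 10^(L/10) = 10^(79.5/10) + 10^(94.6/10) + 10^(81.0/10) + 10^(92.8/10) = 5.005e+09.
L_total = 10·log₁₀(5.005e+09) = 96.99 dB.

97.0 dB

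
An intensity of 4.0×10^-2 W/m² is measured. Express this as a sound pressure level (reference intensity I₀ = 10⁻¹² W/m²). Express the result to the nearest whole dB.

106 dB

Dividing by I₀ shifts the exponent by 12: I/I₀ = 4.0×10^10.
L = 10·(0.6021 + 10) = 106.02 dB.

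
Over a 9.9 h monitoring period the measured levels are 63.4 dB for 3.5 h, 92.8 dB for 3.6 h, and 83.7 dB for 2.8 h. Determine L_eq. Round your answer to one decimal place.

The energy average is taken in the linear domain: L_eq = 10·log₁₀[(Σ tᵢ·10^(Lᵢ/10))/T], T = 9.9 h.
Σ tᵢ·10^(Lᵢ/10) = 3.5·10^(63.4/10) + 3.6·10^(92.8/10) + 2.8·10^(83.7/10) = 7.524e+09.
L_eq = 10·log₁₀(7.524e+09/9.9) = 88.81 dB.

88.8 dB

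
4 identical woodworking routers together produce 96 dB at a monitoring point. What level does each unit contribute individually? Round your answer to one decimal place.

4 equal contributions raise the level by 10·log₁₀ 4 = 6.021 dB, so each unit alone gives 96 − 6.021.

90.0 dB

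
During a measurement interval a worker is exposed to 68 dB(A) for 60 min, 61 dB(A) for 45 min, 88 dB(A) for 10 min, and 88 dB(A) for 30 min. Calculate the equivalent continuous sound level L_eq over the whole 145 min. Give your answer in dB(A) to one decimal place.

82.5 dB(A)

L_eq = 10·log₁₀[(1/T)·Σ tᵢ·10^(Lᵢ/10)] with T = 145 min.
Σ tᵢ·10^(Lᵢ/10) = 60·10^(68/10) + 45·10^(61/10) + 10·10^(88/10) + 30·10^(88/10) = 2.567e+10.
L_eq = 10·log₁₀(2.567e+10/145) = 82.48 dB(A).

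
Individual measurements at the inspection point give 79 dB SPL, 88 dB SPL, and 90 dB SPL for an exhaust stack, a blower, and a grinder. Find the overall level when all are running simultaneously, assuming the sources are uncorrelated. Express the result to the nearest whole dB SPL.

Incoherent sources combine by intensity addition: L_total = 10·log₁₀(Σ 10^(L_i/10)).
Σ 10^(L/10) = 10^(79/10) + 10^(88/10) + 10^(90/10) = 1.710e+09.
L_total = 10·log₁₀(1.710e+09) = 92.33 dB SPL.

92 dB SPL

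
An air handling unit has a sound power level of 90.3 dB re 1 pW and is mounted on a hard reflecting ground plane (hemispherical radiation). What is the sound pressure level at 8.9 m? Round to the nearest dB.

63 dB

L_p = L_w − 10·log₁₀(2π·r²) with r = 8.9 m.
2π·r² = 497.7 m², 10·log₁₀ of that is 26.970 dB.
L_p = 90.3 − 26.970 = 63.33 dB.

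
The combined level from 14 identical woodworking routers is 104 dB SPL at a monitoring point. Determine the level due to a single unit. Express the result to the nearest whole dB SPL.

For N identical incoherent sources L_total = L₁ + 10·log₁₀ N, so L₁ = 104 − 10·log₁₀(14) = 104 − 11.461.

93 dB SPL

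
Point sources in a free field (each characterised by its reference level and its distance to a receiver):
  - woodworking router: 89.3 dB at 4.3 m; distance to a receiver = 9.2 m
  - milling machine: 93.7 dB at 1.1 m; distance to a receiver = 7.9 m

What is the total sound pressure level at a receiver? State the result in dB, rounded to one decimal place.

Propagate each source to the receiver with L = L_ref − 20·log₁₀(r/r_ref), then add intensities.
woodworking router: 89.3 − 20·log₁₀(9.2/4.3) = 89.3 − 6.61 = 82.69 dB.
milling machine: 93.7 − 20·log₁₀(7.9/1.1) = 93.7 − 17.12 = 76.58 dB.
Σ 10^(L/10) = 2.314e+08 → L_total = 10·log₁₀(2.314e+08) = 83.64 dB.

83.6 dB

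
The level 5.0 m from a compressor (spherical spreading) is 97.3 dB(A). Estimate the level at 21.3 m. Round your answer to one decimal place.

Spherical spreading from a point source gives a 20·log₁₀(r₂/r₁) drop.
L₂ = 97.3 − 20·log₁₀(21.3/5.0) = 97.3 − 12.588 = 84.71 dB(A).

84.7 dB(A)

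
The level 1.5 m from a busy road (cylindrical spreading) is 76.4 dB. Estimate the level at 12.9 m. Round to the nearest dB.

67 dB

Line-source attenuation: ΔL = 10·log₁₀(r₂/r₁) = 10·log₁₀(12.9/1.5) = 9.345 dB.
L₂ = 76.4 − 10·log₁₀(12.9/1.5) = 76.4 − 9.345 = 67.06 dB.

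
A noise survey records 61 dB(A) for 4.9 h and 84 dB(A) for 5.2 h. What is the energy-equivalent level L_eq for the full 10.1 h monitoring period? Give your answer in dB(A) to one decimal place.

The energy average is taken in the linear domain: L_eq = 10·log₁₀[(Σ tᵢ·10^(Lᵢ/10))/T], T = 10.1 h.
Σ tᵢ·10^(Lᵢ/10) = 4.9·10^(61/10) + 5.2·10^(84/10) = 1.312e+09.
L_eq = 10·log₁₀(1.312e+09/10.1) = 81.14 dB(A).

81.1 dB(A)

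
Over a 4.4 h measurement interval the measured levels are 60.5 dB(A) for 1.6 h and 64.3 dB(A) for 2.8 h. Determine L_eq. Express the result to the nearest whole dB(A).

63 dB(A)

L_eq = 10·log₁₀[(1/T)·Σ tᵢ·10^(Lᵢ/10)] with T = 4.4 h.
Σ tᵢ·10^(Lᵢ/10) = 1.6·10^(60.5/10) + 2.8·10^(64.3/10) = 9.332e+06.
L_eq = 10·log₁₀(9.332e+06/4.4) = 63.27 dB(A).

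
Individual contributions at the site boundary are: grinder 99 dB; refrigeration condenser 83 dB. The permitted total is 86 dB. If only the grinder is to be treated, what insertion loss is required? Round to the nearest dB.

16 dB

Fixed contribution from the other source: Σ 10^(L/10) = 10^(83/10) = 1.995e+08 (83.00 dB).
The limit corresponds to 10^(86/10) = 3.981e+08; subtracting the fixed part leaves 1.986e+08 for the grinder, i.e. 82.98 dB.
Required insertion loss = 99 − 82.98 = 16.02 dB.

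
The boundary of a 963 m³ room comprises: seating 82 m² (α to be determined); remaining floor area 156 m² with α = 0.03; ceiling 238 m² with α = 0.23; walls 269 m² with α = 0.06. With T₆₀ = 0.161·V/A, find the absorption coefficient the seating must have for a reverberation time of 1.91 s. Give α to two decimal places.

A = 0.161·V/T₆₀ = 0.161·963/1.91 = 81.17 m² sabins.
Absorption from the other surfaces = 156·0.03 + 238·0.23 + 269·0.06 = 75.56 m², so the seating must supply 5.61 m² over 82 m².
α = 5.61/82 = 0.068.

0.07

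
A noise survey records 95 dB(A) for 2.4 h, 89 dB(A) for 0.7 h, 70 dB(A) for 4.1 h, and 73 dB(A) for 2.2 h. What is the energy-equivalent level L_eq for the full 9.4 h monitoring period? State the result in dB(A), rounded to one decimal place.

The energy average is taken in the linear domain: L_eq = 10·log₁₀[(Σ tᵢ·10^(Lᵢ/10))/T], T = 9.4 h.
Σ tᵢ·10^(Lᵢ/10) = 2.4·10^(95/10) + 0.7·10^(89/10) + 4.1·10^(70/10) + 2.2·10^(73/10) = 8.230e+09.
L_eq = 10·log₁₀(8.230e+09/9.4) = 89.42 dB(A).

89.4 dB(A)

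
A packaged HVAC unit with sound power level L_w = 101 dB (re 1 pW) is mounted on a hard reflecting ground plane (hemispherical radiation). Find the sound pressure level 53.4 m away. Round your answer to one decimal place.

58.5 dB

The power spreads over a hemisphere of area 2π·r², so L_p = L_w − 10·log₁₀(2π·r²).
2π·r² = 1.792e+04 m², 10·log₁₀ of that is 42.533 dB.
L_p = 101 − 42.533 = 58.47 dB.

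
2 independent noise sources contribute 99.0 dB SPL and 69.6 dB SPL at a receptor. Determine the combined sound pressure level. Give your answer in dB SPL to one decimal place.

99.0 dB SPL

For uncorrelated sources the intensities add, so convert each level to linear form, sum, and take 10·log₁₀ of the total.
Σ 10^(L/10) = 10^(99.0/10) + 10^(69.6/10) = 7.952e+09.
L_total = 10·log₁₀(7.952e+09) = 99.00 dB SPL.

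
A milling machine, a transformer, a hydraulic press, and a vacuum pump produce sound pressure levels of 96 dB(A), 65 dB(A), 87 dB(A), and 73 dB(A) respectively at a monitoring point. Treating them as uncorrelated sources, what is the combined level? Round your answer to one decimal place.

For uncorrelated sources the intensities add, so convert each level to linear form, sum, and take 10·log₁₀ of the total.
Σ 10^(L/10) = 10^(96/10) + 10^(65/10) + 10^(87/10) + 10^(73/10) = 4.505e+09.
L_total = 10·log₁₀(4.505e+09) = 96.54 dB(A).

96.5 dB(A)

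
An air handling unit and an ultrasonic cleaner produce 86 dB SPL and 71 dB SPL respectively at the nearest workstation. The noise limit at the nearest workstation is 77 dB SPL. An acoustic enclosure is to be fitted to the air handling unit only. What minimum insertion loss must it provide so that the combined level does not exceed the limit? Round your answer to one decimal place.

Fixed contribution from the other source: Σ 10^(L/10) = 10^(71/10) = 1.259e+07 (71.00 dB SPL).
To meet 77 dB SPL overall, the treated air handling unit may contribute at most 10^(77/10) − 1.259e+07 = 3.753e+07, i.e. 75.74 dB SPL.
So the air handling unit must be reduced from 86 to 75.74 dB SPL: IL = 10.26 dB.

10.3 dB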